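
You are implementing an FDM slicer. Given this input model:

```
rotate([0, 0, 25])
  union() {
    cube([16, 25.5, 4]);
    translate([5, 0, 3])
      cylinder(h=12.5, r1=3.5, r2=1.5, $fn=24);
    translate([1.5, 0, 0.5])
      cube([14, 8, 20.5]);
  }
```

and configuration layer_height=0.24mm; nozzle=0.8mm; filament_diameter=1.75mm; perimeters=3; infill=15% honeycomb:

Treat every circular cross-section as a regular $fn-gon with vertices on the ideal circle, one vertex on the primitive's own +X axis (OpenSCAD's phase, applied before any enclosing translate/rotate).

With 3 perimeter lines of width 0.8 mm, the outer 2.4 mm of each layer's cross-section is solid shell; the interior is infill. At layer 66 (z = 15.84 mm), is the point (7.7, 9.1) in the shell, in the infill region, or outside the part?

At z = 15.84 mm: the cube is absent (z outside [0, 4]); the cone at (5, 0) does not reach this height (z outside [3, 15.5]); the 14×8 cube at (1.5, 0) contributes its full rectangle; Merging all regions: only the 14×8 cube at (1.5, 0) is present, so the union is just that shape — 1 connected region; (rotated 25° about Z; rotation is an isometry so areas/perimeters/island counts are preserved). Overall, the cross-section is a single solid region. Undo the 25° rotation: the query point maps to (10.824, 4.993) in the un-rotated model frame. The nearest boundary edge runs (15.50, 8.00)→(1.50, 8.00); distance from the point to it = 3.01 mm. The point is inside the cross-section and 3.01 mm from the nearest boundary — more than the 2.4 mm shell width (3 × 0.8), so it's in the infill interior.

infill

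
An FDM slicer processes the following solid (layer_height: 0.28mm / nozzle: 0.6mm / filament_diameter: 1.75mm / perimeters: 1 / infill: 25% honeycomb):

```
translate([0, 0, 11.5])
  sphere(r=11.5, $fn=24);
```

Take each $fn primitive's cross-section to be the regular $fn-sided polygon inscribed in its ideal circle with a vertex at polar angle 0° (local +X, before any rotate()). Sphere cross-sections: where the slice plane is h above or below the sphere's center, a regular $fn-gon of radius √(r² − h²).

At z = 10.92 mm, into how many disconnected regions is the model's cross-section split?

1

At z = 10.92 mm: the r=11.5 sphere contributes a regular 24-gon of circumradius √(11.5²−0.58²) = 11.485. The result has 1 disconnected region.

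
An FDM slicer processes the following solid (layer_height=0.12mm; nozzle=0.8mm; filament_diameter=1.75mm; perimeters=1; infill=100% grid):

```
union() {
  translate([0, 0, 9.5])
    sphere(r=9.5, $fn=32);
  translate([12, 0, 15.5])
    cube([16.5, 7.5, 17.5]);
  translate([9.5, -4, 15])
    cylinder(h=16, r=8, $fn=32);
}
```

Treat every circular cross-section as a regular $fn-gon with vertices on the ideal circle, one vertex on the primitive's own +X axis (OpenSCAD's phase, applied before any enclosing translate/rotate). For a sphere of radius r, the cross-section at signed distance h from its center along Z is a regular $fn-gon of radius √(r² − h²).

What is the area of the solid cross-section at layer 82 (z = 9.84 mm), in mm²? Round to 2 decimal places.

At z = 9.84 mm: the r=9.5 sphere slices to a regular 32-gon of circumradius 9.494 (√(r²−h²) with h=0.34 from center) (area = (32/2)·9.494²·sin(360°/32) = 281.35 mm²); the cube at (12, 0) is not intersected at this z (z outside [15.5, 33]); the cylinder at (9.5, -4) is not intersected at this z (z outside [15, 31]); Combining (union): only the r=9.5 sphere is present, so the union is just that shape — area = 281.35 mm². Overall, the cross-section is a single solid region. Net area = 281.35 mm².

281.35 mm²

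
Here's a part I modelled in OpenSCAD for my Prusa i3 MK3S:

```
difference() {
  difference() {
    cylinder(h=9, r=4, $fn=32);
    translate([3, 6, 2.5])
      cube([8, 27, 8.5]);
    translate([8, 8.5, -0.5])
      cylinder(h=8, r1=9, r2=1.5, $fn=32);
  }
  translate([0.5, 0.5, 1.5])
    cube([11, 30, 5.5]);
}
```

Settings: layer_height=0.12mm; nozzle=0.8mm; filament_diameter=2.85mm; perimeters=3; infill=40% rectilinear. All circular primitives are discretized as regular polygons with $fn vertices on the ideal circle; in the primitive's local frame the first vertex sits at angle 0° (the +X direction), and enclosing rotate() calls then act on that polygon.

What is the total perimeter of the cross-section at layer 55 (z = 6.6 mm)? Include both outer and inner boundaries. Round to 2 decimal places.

26.73 mm

At z = 6.6 mm: the r=4 cylinder contributes a regular 32-gon of circumradius 4 (perimeter = 2·32·4.000·sin(180°/32) = 25.09 mm); the 8×27 cube at (3, 6) contributes its full rectangle (perimeter 70.00 mm); the cone at (8, 8.5) contributes a regular 32-gon of circumradius 2.344 (interpolated between r1=9 and r2=1.5 at t=0.887) (perimeter = 2·32·2.344·sin(180°/32) = 14.70 mm); Subtracting the remaining from the first: starting from the r=4 cylinder, the 8×27 cube at (3, 6) misses the remaining region (no effect); the cone at (8, 8.5) misses the remaining region (no effect) — boundary = 25.09 mm; the cube at (0.5, 0.5) is present — its section is the full 11×30 rectangle (perimeter 82.00 mm); Subtracting the remaining from the first: starting from the result so far, the 11×30 cube at (0.5, 0.5) partially overlaps it — only the 8.76 mm² overlap (of its 330.00 mm²) is removed, clipping the outline — boundary = 26.73 mm. Overall, the cross-section is a single solid region. Total boundary length (outer) = 26.73 mm.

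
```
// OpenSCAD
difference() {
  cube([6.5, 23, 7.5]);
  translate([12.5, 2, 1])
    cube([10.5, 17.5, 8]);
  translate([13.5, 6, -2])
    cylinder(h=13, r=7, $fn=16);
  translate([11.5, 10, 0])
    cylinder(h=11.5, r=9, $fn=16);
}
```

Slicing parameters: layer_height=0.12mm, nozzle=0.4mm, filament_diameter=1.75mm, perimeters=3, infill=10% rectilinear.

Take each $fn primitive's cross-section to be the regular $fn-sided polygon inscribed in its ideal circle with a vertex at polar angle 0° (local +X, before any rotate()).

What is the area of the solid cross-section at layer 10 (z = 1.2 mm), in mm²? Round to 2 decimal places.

109.40 mm²

At z = 1.2 mm: the cube (footprint 6.5×23) is included at this height (area 149.50 mm²); the cube at (12.5, 2) (footprint 10.5×17.5) is included at this height (area 183.75 mm²); the cylinder at (13.5, 6): section is a regular 16-gon, circumradius r=7 (area = (16/2)·7.000²·sin(360°/16) = 150.01 mm²); the r=9 cylinder at (11.5, 10) gives a regular 16-gon of circumradius 9 (constant along its height) (area = (16/2)·9.000²·sin(360°/16) = 247.98 mm²); After the difference (first − rest): starting from the 6.5×23 cube (149.50 mm²), the 10.5×17.5 cube at (12.5, 2) misses the remaining region (no effect); the r=7 cylinder at (13.5, 6) misses the remaining region (no effect); the r=9 cylinder at (11.5, 10) partially overlaps it — only the 40.10 mm² overlap (of its 247.98 mm²) is removed, clipping the outline — area = 109.40 mm². Overall, the cross-section is a single solid region. Net area = 109.40 mm².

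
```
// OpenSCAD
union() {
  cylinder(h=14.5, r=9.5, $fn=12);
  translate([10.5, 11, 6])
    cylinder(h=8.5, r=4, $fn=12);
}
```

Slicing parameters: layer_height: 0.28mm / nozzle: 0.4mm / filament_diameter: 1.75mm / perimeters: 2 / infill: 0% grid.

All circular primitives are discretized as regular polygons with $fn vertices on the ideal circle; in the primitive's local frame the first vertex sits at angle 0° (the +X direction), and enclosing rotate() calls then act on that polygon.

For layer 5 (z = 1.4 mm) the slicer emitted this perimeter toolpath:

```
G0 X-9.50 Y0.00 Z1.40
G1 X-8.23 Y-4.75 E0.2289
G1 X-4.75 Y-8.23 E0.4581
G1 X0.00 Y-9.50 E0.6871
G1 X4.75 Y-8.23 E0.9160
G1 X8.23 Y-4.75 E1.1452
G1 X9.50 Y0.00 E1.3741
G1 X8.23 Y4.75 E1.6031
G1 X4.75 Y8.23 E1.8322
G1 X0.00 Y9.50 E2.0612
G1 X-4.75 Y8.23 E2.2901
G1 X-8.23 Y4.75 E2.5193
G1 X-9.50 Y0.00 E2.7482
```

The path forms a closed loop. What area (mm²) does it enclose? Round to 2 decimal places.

Apply the shoelace formula to the sequence of (X, Y) vertices; enclosed area = 270.84 mm².

270.84 mm²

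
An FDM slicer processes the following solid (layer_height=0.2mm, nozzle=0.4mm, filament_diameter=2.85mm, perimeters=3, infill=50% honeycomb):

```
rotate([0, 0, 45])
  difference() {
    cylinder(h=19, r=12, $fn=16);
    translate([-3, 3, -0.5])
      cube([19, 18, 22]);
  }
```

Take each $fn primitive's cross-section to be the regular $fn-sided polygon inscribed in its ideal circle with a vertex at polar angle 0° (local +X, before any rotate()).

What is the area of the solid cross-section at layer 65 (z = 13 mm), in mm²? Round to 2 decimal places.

339.64 mm²

At z = 13 mm: the r=12 cylinder contributes a regular 16-gon of circumradius 12 (area = (16/2)·12.000²·sin(360°/16) = 440.85 mm²); the cube at (-3, 3) (footprint 19×18) is included at this height (area 342.00 mm²); Subtracting the remaining from the first: starting from the r=12 cylinder (440.85 mm²), the 19×18 cube at (-3, 3) partially overlaps it — only the 101.21 mm² overlap (of its 342.00 mm²) is removed, clipping the outline — area = 339.64 mm²; (whole slice rotated 45° about Z — lengths, areas and connectivity unchanged). Overall, the cross-section is a single solid region. Net area = 339.64 mm².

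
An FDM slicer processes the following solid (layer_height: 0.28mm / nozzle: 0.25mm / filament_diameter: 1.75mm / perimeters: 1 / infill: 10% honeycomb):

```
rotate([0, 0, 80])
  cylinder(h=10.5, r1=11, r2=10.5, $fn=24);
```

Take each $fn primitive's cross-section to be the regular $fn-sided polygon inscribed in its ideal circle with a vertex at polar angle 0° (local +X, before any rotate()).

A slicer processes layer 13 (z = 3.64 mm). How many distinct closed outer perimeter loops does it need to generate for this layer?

1

At z = 3.64 mm: the cone (r1=11→r2=10.5) has section circumradius 10.827 here — a regular 24-gon; (whole slice rotated 80° about Z — lengths, areas and connectivity unchanged). The result has 1 disconnected region.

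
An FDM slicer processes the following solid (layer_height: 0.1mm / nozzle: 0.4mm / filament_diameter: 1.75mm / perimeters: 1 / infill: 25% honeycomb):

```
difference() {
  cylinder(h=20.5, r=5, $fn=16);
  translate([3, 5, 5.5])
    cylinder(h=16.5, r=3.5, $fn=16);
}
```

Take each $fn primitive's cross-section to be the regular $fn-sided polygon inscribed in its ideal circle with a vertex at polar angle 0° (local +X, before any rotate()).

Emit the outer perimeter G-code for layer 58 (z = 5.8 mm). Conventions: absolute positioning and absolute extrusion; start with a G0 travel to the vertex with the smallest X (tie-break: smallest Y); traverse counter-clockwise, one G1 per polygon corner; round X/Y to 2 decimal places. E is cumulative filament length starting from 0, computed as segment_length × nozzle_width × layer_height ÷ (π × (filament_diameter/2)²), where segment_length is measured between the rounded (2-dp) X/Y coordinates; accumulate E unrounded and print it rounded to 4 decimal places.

At z = 5.8 mm: the cylinder: section is a regular 16-gon, circumradius r=5; the cylinder at (3, 5): section is a regular 16-gon, circumradius r=3.5; After the difference (first − rest): starting from the r=5 cylinder, the r=3.5 cylinder at (3, 5) partially overlaps it — only the 10.41 mm² overlap (of its 37.50 mm²) is removed, clipping the outline — 1 connected region. The outline is a single polygon with 20 vertices. Extrusion per mm of travel: 0.4 × 0.1 / (π × 0.875²) = 0.016630. Accumulating E over each segment gives final E = 0.5312.

G0 X-5.00 Y0.00 Z5.80
G1 X-4.62 Y-1.91 E0.0324
G1 X-3.54 Y-3.54 E0.0649
G1 X-1.91 Y-4.62 E0.0974
G1 X0.00 Y-5.00 E0.1298
G1 X1.91 Y-4.62 E0.1622
G1 X3.54 Y-3.54 E0.1947
G1 X4.62 Y-1.91 E0.2272
G1 X5.00 Y0.00 E0.2596
G1 X4.62 Y1.91 E0.2920
G1 X4.60 Y1.94 E0.2926
G1 X4.34 Y1.77 E0.2978
G1 X3.00 Y1.50 E0.3205
G1 X1.66 Y1.77 E0.3432
G1 X0.53 Y2.53 E0.3659
G1 X-0.23 Y3.66 E0.3885
G1 X-0.48 Y4.90 E0.4096
G1 X-1.91 Y4.62 E0.4338
G1 X-3.54 Y3.54 E0.4663
G1 X-4.62 Y1.91 E0.4988
G1 X-5.00 Y0.00 E0.5312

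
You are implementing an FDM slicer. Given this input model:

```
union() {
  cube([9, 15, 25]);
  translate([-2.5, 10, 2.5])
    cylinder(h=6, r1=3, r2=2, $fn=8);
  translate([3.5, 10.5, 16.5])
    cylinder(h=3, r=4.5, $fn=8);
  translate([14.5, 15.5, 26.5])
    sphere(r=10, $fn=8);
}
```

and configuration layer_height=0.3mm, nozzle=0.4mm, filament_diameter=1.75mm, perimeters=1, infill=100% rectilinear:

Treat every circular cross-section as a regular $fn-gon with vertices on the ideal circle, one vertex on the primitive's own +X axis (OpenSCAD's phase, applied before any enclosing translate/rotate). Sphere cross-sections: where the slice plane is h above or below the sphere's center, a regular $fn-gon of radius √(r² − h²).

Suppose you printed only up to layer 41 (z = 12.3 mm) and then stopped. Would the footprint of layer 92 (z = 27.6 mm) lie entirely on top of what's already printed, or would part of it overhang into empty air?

Compare the two slices. At z = 12.3: the cube (footprint 9×15) is included at this height (area 135.00 mm²); the cone at (-2.5, 10) does not reach this height (z outside [2.5, 8.5]); the cylinder at (3.5, 10.5) is absent (z outside [16.5, 19.5]); the sphere at (14.5, 15.5) does not reach this height (|z−center|=14.200 > r=10); Merging all regions: only the 9×15 cube is present, so the union is just that shape — area = 135.00 mm². At z = 27.6: the cube is not intersected at this z (z outside [0, 25]); the cone at (-2.5, 10) does not reach this height (z outside [2.5, 8.5]); the cylinder at (3.5, 10.5) is absent (z outside [16.5, 19.5]); the sphere at (14.5, 15.5): section is a regular 8-gon, circumradius = √(r²−h²) = √(10²−1.1²) = 9.939 (area = (8/2)·9.939²·sin(360°/8) = 279.42 mm²); Taking the union: only the r=10 sphere at (14.5, 15.5) is present, so the union is just that shape — area = 279.42 mm². Checking containment: at z = 27.6 the cross-section extends beyond the z = 12.3 cross-section by about 260.13 mm².

part overhangs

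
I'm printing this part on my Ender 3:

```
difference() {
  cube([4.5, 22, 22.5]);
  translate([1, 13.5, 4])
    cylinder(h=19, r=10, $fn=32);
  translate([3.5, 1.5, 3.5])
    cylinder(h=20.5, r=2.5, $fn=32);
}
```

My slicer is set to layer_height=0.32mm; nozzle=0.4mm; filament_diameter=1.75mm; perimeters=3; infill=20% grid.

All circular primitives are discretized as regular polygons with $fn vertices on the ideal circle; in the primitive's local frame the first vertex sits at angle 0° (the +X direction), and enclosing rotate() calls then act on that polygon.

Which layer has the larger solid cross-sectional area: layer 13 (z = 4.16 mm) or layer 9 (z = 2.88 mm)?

Layer 13 (z = 4.16): the 4.5×22 cube contributes its full rectangle (area 99.00 mm²); the cylinder at (1, 13.5): section is a regular 32-gon, circumradius r=10 (area = (32/2)·10.000²·sin(360°/32) = 312.14 mm²); the r=2.5 cylinder at (3.5, 1.5) gives a regular 32-gon of circumradius 2.5 (constant along its height) (area = (32/2)·2.500²·sin(360°/32) = 19.51 mm²); Subtracting the remaining from the first: starting from the 4.5×22 cube (99.00 mm²), the r=10 cylinder at (1, 13.5) partially overlaps it — only the 82.35 mm² overlap (of its 312.14 mm²) is removed, clipping the outline; the r=2.5 cylinder at (3.5, 1.5) partially overlaps it — only the 12.06 mm² overlap (of its 19.51 mm²) is removed, clipping the outline — area = 4.59 mm². So its area = 4.59 mm². Layer 9 (z = 2.88): the 4.5×22 cube contributes its full rectangle (area 99.00 mm²); the cylinder at (1, 13.5) is absent (z outside [4, 23]); the cylinder at (3.5, 1.5) is absent (z outside [3.5, 24]); Taking the first minus the rest: none of the subtracted shapes is present at this height, so the 4.5×22 cube is unchanged — area = 99.00 mm². So its area = 99.00 mm². Layer 9 is larger (99.00 vs 4.59 mm²).

layer 9 (z = 2.88 mm)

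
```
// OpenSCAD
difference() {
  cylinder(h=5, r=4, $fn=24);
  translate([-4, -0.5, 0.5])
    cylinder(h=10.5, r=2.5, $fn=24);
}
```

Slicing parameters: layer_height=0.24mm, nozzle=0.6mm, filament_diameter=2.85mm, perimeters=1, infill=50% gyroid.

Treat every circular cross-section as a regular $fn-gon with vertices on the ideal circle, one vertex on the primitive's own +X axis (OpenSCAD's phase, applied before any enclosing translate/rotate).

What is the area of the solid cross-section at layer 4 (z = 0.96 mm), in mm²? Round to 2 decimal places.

41.54 mm²

At z = 0.96 mm: the r=4 cylinder gives a regular 24-gon of circumradius 4 (constant along its height) (area = (24/2)·4.000²·sin(360°/24) = 49.69 mm²); the r=2.5 cylinder at (-4, -0.5) contributes a regular 24-gon of circumradius 2.5 (area = (24/2)·2.500²·sin(360°/24) = 19.41 mm²); Taking the first minus the rest: starting from the r=4 cylinder (49.69 mm²), the r=2.5 cylinder at (-4, -0.5) partially overlaps it — only the 8.15 mm² overlap (of its 19.41 mm²) is removed, clipping the outline — area = 41.54 mm². Overall, the cross-section is a single solid region. Net area = 41.54 mm².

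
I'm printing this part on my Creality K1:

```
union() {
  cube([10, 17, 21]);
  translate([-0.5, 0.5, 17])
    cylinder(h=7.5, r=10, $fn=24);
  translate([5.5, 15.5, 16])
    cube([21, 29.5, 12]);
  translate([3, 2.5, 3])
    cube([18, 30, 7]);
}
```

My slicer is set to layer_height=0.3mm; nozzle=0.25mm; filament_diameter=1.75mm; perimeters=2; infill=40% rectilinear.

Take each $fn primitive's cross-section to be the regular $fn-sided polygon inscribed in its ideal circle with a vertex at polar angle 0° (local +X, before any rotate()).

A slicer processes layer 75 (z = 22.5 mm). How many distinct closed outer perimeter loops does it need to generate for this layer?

At z = 22.5 mm: the cube is not intersected at this z (z outside [0, 21]); the cylinder at (-0.5, 0.5): section is a regular 24-gon, circumradius r=10; the cube at (5.5, 15.5) (footprint 21×29.5) is included at this height; the cube at (3, 2.5) is not intersected at this z (z outside [3, 10]); Taking the union: the 2 present regions are separate (no shared area or edge), so areas and boundary lengths simply add and each stays a separate island — 2 connected regions. The result has 2 disconnected regions.

2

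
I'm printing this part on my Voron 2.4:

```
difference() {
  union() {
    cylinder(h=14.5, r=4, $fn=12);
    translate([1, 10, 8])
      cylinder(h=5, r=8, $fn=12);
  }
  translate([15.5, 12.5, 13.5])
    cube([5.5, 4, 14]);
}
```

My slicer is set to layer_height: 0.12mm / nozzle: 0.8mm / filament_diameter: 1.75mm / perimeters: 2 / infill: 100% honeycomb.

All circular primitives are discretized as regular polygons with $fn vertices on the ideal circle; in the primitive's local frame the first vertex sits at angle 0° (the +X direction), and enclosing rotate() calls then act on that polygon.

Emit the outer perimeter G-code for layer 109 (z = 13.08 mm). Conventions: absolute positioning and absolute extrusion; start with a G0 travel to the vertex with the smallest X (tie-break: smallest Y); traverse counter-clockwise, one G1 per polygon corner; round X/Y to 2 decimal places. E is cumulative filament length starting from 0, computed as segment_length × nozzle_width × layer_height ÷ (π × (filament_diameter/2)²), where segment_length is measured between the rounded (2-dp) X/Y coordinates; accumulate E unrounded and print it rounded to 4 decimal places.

G0 X-4.00 Y0.00 Z13.08
G1 X-3.46 Y-2.00 E0.0827
G1 X-2.00 Y-3.46 E0.1651
G1 X0.00 Y-4.00 E0.2478
G1 X2.00 Y-3.46 E0.3305
G1 X3.46 Y-2.00 E0.4129
G1 X4.00 Y0.00 E0.4955
G1 X3.46 Y2.00 E0.5782
G1 X2.00 Y3.46 E0.6606
G1 X0.00 Y4.00 E0.7433
G1 X-2.00 Y3.46 E0.8260
G1 X-3.46 Y2.00 E0.9084
G1 X-4.00 Y0.00 E0.9911

At z = 13.08 mm: the r=4 cylinder contributes a regular 12-gon of circumradius 4; the cylinder at (1, 10) is absent (z outside [8, 13]); Taking the union: only the r=4 cylinder is present, so the union is just that shape — 1 connected region; the cube at (15.5, 12.5) is absent (z outside [13.5, 27.5]); Taking the first minus the rest: none of the subtracted shapes is present at this height, so that combined region is unchanged — 1 connected region. The outline is a single polygon with 12 vertices. Extrusion per mm of travel: 0.8 × 0.12 / (π × 0.875²) = 0.039912. Accumulating E over each segment gives final E = 0.9911.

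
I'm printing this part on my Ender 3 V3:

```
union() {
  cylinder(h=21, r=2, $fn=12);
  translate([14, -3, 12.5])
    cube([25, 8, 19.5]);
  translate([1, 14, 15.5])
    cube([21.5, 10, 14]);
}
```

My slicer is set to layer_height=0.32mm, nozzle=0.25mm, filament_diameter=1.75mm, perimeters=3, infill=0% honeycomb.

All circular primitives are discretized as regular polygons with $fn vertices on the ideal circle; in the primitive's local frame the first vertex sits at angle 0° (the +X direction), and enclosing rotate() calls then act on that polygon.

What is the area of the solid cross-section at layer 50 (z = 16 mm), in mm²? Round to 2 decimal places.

At z = 16 mm: the r=2 cylinder gives a regular 12-gon of circumradius 2 (constant along its height) (area = (12/2)·2.000²·sin(360°/12) = 12.00 mm²); the cube at (14, -3) (footprint 25×8) is included at this height (area 200.00 mm²); the 21.5×10 cube at (1, 14) contributes its full rectangle (area 215.00 mm²); Merging all regions: the 3 present regions are separate (no shared area or edge), so areas and boundary lengths simply add and each stays a separate island — area = 427.00 mm². Overall, the cross-section has 3 separate islands. Net area = 427.00 mm².

427.00 mm²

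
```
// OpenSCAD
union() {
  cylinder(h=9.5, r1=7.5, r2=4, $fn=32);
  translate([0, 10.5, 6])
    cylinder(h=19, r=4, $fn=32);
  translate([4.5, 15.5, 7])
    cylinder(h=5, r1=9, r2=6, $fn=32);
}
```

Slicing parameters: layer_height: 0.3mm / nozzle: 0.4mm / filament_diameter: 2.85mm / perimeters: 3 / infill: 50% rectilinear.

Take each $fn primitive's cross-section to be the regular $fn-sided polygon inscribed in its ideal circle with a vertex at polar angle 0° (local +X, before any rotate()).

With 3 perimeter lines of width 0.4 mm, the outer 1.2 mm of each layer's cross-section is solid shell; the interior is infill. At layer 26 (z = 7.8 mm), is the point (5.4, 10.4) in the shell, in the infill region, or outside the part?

At z = 7.8 mm: the cone (r1=7.5→r2=4) has section circumradius 4.626 here — a regular 32-gon; the r=4 cylinder at (0, 10.5) gives a regular 32-gon of circumradius 4 (constant along its height); the cone at (4.5, 15.5): at t=0.160 of its height the radius interpolates to r₁+(r₂−r₁)t = 8.520, giving a regular 32-gon of that circumradius; Taking the union: the regions partially overlap (shared area 36.43 mm²), so overlapping operands fuse into one piece — 2 connected regions. Overall, the cross-section has 2 separate islands. The nearest boundary edge runs (6.16, 7.14)→(4.50, 6.98); distance from the point to it = 3.32 mm. (Shell/infill is judged within the island containing the point — the largest one.) The point is inside the cross-section and 3.32 mm from the nearest boundary — more than the 1.2 mm shell width (3 × 0.4), so it's in the infill interior.

infill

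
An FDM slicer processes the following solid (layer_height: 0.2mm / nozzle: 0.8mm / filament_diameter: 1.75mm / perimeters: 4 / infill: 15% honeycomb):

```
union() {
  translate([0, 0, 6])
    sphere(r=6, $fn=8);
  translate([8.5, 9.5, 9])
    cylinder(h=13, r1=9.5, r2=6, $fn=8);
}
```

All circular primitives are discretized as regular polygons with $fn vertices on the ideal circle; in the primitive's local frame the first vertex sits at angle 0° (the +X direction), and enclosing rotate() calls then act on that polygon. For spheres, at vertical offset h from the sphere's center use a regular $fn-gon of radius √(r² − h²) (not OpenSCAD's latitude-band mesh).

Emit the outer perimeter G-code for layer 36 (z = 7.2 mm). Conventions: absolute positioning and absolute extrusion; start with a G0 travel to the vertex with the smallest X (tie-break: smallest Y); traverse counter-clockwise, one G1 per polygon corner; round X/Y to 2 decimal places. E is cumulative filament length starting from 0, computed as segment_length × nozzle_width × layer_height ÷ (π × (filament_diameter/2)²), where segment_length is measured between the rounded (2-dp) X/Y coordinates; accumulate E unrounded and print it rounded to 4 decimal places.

At z = 7.2 mm: the r=6 sphere contributes a regular 8-gon of circumradius √(6²−1.2²) = 5.879; the cone at (8.5, 9.5) is absent (z outside [9, 22]); Merging all regions: only the r=6 sphere is present, so the union is just that shape — 1 connected region. The outline is a single polygon with 8 vertices. Extrusion per mm of travel: 0.8 × 0.2 / (π × 0.875²) = 0.066520. Accumulating E over each segment gives final E = 2.3956.

G0 X-5.88 Y0.00 Z7.20
G1 X-4.16 Y-4.16 E0.2994
G1 X0.00 Y-5.88 E0.5989
G1 X4.16 Y-4.16 E0.8983
G1 X5.88 Y0.00 E1.1978
G1 X4.16 Y4.16 E1.4972
G1 X0.00 Y5.88 E1.7967
G1 X-4.16 Y4.16 E2.0961
G1 X-5.88 Y0.00 E2.3956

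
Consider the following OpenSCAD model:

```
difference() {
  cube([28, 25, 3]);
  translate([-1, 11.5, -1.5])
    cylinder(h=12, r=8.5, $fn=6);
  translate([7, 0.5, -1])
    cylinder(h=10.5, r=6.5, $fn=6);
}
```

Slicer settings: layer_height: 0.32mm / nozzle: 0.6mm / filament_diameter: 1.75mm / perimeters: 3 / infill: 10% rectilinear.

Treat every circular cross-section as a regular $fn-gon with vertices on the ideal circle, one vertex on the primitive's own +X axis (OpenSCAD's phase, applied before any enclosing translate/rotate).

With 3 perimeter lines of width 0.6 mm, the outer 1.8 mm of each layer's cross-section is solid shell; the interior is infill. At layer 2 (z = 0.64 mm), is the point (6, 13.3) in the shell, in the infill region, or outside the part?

At z = 0.64 mm: the 28×25 cube contributes its full rectangle; the r=8.5 cylinder at (-1, 11.5) gives a regular 6-gon of circumradius 8.5 (constant along its height); the r=6.5 cylinder at (7, 0.5) contributes a regular 6-gon of circumradius 6.5; Taking the first minus the rest: starting from the 28×25 cube, the r=8.5 cylinder at (-1, 11.5) partially overlaps it — only the 79.13 mm² overlap (of its 187.71 mm²) is removed, clipping the outline; the r=6.5 cylinder at (7, 0.5) partially overlaps it — only the 59.95 mm² overlap (of its 109.77 mm²) is removed, clipping the outline — 2 connected regions. Overall, the cross-section has 2 separate islands. The nearest boundary edge runs (7.50, 11.50)→(3.25, 18.86); distance from the point to it = 0.40 mm. The point is not inside any of the regions above, so it lies outside the cross-section (0.40 mm from the nearest boundary).

outside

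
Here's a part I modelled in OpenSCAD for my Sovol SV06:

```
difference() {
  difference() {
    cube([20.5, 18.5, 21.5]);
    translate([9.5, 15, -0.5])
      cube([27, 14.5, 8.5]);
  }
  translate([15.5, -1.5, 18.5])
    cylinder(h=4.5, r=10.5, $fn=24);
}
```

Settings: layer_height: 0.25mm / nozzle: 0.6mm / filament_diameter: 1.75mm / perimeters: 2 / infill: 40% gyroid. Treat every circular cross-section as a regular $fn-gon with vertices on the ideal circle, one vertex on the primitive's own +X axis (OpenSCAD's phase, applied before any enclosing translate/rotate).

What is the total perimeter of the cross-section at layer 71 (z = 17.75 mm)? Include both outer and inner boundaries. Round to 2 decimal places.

78.00 mm

At z = 17.75 mm: the cube (footprint 20.5×18.5) is included at this height (perimeter 78.00 mm); the cube at (9.5, 15) is not intersected at this z (z outside [-0.5, 8]); Subtracting the remaining from the first: none of the subtracted shapes is present at this height, so the 20.5×18.5 cube is unchanged — boundary = 78.00 mm; the cylinder at (15.5, -1.5) does not reach this height (z outside [18.5, 23]); After the difference (first − rest): none of the subtracted shapes is present at this height, so that combined region is unchanged — boundary = 78.00 mm. Overall, the cross-section is a single solid region. Total boundary length (outer) = 78.00 mm.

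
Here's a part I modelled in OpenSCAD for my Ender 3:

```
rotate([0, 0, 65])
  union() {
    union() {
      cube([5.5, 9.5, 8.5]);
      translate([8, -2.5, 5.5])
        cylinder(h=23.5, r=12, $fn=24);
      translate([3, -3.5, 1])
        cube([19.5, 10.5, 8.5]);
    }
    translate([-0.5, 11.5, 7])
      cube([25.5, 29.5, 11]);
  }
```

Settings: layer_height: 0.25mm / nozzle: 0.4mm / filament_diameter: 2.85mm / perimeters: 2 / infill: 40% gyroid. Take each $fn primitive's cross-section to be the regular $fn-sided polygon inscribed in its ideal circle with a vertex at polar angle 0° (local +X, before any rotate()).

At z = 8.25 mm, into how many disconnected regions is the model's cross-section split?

At z = 8.25 mm: the cube is present — its section is the full 5.5×9.5 rectangle; the r=12 cylinder at (8, -2.5) gives a regular 24-gon of circumradius 12 (constant along its height); the 19.5×10.5 cube at (3, -3.5) contributes its full rectangle; Merging all regions: the regions partially overlap (shared area 208.64 mm²), so overlapping operands fuse into one piece — 1 connected region; the 25.5×29.5 cube at (-0.5, 11.5) contributes its full rectangle; Combining (union): the 2 present regions are separate (no shared area or edge), so areas and boundary lengths simply add and each stays a separate island — 2 connected regions; (whole slice rotated 65° about Z — lengths, areas and connectivity unchanged). The result has 2 disconnected regions.

2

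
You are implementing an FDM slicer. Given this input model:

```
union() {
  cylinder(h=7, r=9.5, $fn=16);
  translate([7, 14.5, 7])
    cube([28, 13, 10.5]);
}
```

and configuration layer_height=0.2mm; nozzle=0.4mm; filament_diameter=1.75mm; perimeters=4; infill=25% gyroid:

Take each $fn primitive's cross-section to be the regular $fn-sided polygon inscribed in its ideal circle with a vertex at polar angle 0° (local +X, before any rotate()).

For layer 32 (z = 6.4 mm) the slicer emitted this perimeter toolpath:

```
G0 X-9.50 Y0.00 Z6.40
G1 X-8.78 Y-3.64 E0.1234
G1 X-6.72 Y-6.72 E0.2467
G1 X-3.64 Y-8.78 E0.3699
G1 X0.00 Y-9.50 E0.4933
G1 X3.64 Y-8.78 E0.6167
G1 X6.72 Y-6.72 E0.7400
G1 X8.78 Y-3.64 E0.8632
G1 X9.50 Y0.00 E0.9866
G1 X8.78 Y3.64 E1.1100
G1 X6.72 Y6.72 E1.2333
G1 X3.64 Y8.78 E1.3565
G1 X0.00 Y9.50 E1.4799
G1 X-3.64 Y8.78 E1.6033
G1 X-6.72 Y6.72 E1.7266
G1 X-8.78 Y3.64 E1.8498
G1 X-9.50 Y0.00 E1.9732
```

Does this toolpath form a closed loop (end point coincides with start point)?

yes

Start point (G0): (-9.50, 0.00). End point (last G1): the path returns to the start — closed.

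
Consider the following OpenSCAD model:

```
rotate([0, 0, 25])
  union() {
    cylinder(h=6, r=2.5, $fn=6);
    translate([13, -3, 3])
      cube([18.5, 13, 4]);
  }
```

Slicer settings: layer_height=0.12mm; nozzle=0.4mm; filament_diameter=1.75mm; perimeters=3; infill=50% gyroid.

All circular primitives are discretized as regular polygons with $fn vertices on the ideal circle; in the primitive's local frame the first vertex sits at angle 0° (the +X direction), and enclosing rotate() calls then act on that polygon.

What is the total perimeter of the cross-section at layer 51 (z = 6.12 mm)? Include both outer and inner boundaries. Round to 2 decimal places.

At z = 6.12 mm: the cylinder does not reach this height (z outside [0, 6]); the cube at (13, -3) (footprint 18.5×13) is included at this height (perimeter 63.00 mm); Combining (union): only the 18.5×13 cube at (13, -3) is present, so the union is just that shape — boundary = 63.00 mm; (whole slice rotated 25° about Z — lengths, areas and connectivity unchanged). Overall, the cross-section is a single solid region. Total boundary length (outer) = 63.00 mm.

63.00 mm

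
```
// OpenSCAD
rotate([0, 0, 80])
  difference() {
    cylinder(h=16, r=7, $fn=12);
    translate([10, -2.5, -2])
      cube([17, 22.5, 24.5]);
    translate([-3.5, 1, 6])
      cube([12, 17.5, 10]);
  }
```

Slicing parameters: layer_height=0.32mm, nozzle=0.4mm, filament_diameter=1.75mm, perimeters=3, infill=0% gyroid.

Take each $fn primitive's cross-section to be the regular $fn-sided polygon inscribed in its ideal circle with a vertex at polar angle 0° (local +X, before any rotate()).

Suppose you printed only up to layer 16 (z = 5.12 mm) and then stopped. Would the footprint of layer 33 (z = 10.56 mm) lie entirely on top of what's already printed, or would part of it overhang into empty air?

entirely on top

Compare the two slices. At z = 5.12: the r=7 cylinder gives a regular 12-gon of circumradius 7 (constant along its height) (area = (12/2)·7.000²·sin(360°/12) = 147.00 mm²); the cube at (10, -2.5) (footprint 17×22.5) is included at this height (area 382.50 mm²); the cube at (-3.5, 1) is not intersected at this z (z outside [6, 16]); Taking the first minus the rest: starting from the r=7 cylinder (147.00 mm²), the 17×22.5 cube at (10, -2.5) misses the remaining region (no effect) — area = 147.00 mm²; (rotated 80° about Z; rotation is an isometry so areas/perimeters/island counts are preserved). At z = 10.56: the r=7 cylinder contributes a regular 12-gon of circumradius 7 (area = (12/2)·7.000²·sin(360°/12) = 147.00 mm²); the cube at (10, -2.5) is present — its section is the full 17×22.5 rectangle (area 382.50 mm²); the cube at (-3.5, 1) (footprint 12×17.5) is included at this height (area 210.00 mm²); Subtracting the remaining from the first: starting from the r=7 cylinder (147.00 mm²), the 17×22.5 cube at (10, -2.5) misses the remaining region (no effect); the 12×17.5 cube at (-3.5, 1) partially overlaps it — only the 49.24 mm² overlap (of its 210.00 mm²) is removed, clipping the outline — area = 97.76 mm²; (rotated 80° about Z; rotation is an isometry so areas/perimeters/island counts are preserved). Checking containment: the cross-section at z = 10.56 is a subset of the cross-section at z = 5.12.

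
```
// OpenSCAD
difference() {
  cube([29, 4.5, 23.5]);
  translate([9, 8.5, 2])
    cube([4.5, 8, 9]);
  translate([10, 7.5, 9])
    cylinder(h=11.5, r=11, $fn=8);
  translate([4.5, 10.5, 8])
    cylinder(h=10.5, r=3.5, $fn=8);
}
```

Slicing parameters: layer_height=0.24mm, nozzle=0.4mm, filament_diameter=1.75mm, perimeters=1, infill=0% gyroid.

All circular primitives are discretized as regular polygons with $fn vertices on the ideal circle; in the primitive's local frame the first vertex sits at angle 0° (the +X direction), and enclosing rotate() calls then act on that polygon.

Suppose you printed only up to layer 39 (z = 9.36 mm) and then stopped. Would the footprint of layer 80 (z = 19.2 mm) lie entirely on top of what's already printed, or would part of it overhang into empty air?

Compare the two slices. At z = 9.36: the cube (footprint 29×4.5) is included at this height (area 130.50 mm²); the cube at (9, 8.5) (footprint 4.5×8) is included at this height (area 36.00 mm²); the r=11 cylinder at (10, 7.5) contributes a regular 8-gon of circumradius 11 (area = (8/2)·11.000²·sin(360°/8) = 342.24 mm²); the cylinder at (4.5, 10.5): section is a regular 8-gon, circumradius r=3.5 (area = (8/2)·3.500²·sin(360°/8) = 34.65 mm²); Taking the first minus the rest: starting from the 29×4.5 cube (130.50 mm²), the 4.5×8 cube at (9, 8.5) misses the remaining region (no effect); the r=11 cylinder at (10, 7.5) partially overlaps it — only the 79.43 mm² overlap (of its 342.24 mm²) is removed, clipping the outline; the r=3.5 cylinder at (4.5, 10.5) misses the remaining region (no effect) — area = 51.07 mm². At z = 19.2: the cube (footprint 29×4.5) is included at this height (area 130.50 mm²); the cube at (9, 8.5) is absent (z outside [2, 11]); the cylinder at (10, 7.5): section is a regular 8-gon, circumradius r=11 (area = (8/2)·11.000²·sin(360°/8) = 342.24 mm²); the cylinder at (4.5, 10.5) is not intersected at this z (z outside [8, 18.5]); Subtracting the remaining from the first: starting from the 29×4.5 cube (130.50 mm²), the r=11 cylinder at (10, 7.5) partially overlaps it — only the 79.43 mm² overlap (of its 342.24 mm²) is removed, clipping the outline — area = 51.07 mm². Checking containment: the cross-section at z = 19.2 is a subset of the cross-section at z = 9.36.

entirely on top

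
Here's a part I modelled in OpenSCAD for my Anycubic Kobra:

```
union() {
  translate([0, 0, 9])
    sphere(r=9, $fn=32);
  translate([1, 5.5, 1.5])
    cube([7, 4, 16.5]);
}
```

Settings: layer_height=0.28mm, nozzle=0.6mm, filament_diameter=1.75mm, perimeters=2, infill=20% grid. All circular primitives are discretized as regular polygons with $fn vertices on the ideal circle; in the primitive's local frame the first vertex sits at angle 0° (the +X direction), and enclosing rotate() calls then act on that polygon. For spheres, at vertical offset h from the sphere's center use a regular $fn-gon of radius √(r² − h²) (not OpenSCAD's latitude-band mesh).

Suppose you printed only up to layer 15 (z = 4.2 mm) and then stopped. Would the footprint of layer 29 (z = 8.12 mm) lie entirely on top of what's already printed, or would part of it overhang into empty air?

Compare the two slices. At z = 4.2: the r=9 sphere slices to a regular 32-gon of circumradius 7.613 (√(r²−h²) with h=4.8 from center) (area = (32/2)·7.613²·sin(360°/32) = 180.92 mm²); the cube at (1, 5.5) (footprint 7×4) is included at this height (area 28.00 mm²); Merging all regions: the regions partially overlap — summed areas 208.92 mm² minus the doubly-counted overlap 5.44 mm² gives 203.48 mm² — area = 203.48 mm². At z = 8.12: the r=9 sphere slices to a regular 32-gon of circumradius 8.957 (√(r²−h²) with h=0.88 from center) (area = (32/2)·8.957²·sin(360°/32) = 250.42 mm²); the 7×4 cube at (1, 5.5) contributes its full rectangle (area 28.00 mm²); Merging all regions: the regions partially overlap — summed areas 278.42 mm² minus the doubly-counted overlap 13.40 mm² gives 265.02 mm² — area = 265.02 mm². Checking containment: at z = 8.12 the cross-section extends beyond the z = 4.2 cross-section by about 61.54 mm².

part overhangs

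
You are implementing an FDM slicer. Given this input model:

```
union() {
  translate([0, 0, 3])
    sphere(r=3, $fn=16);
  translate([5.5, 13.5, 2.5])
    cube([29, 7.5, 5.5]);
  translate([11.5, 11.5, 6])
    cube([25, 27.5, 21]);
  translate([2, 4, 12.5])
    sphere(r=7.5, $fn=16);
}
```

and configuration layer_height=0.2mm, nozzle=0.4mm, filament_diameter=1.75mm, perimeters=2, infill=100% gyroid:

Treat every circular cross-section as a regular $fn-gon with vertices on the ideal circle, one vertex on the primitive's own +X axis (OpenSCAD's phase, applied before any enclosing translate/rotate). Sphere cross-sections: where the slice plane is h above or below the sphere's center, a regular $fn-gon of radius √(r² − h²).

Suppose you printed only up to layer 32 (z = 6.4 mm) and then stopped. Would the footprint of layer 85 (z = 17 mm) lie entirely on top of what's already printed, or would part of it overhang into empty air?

part overhangs

Compare the two slices. At z = 6.4: the sphere is not intersected at this z (|z−center|=3.400 > r=3); the cube at (5.5, 13.5) is present — its section is the full 29×7.5 rectangle (area 217.50 mm²); the cube at (11.5, 11.5) (footprint 25×27.5) is included at this height (area 687.50 mm²); the sphere at (2, 4): section is a regular 16-gon, circumradius = √(r²−h²) = √(7.5²−6.1²) = 4.363 (area = (16/2)·4.363²·sin(360°/16) = 58.29 mm²); Merging all regions: the regions partially overlap — summed areas 963.29 mm² minus the doubly-counted overlap 172.50 mm² gives 790.79 mm² — area = 790.79 mm². At z = 17: the sphere does not reach this height (|z−center|=14.000 > r=3); the cube at (5.5, 13.5) does not reach this height (z outside [2.5, 8]); the 25×27.5 cube at (11.5, 11.5) contributes its full rectangle (area 687.50 mm²); the r=7.5 sphere at (2, 4) contributes a regular 16-gon of circumradius √(7.5²−4.5²) = 6.000 (area = (16/2)·6.000²·sin(360°/16) = 110.21 mm²); Taking the union: the 2 present regions are separate (no shared area or edge), so areas and boundary lengths simply add and each stays a separate island — area = 797.71 mm². Checking containment: at z = 17 the cross-section extends beyond the z = 6.4 cross-section by about 51.92 mm².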